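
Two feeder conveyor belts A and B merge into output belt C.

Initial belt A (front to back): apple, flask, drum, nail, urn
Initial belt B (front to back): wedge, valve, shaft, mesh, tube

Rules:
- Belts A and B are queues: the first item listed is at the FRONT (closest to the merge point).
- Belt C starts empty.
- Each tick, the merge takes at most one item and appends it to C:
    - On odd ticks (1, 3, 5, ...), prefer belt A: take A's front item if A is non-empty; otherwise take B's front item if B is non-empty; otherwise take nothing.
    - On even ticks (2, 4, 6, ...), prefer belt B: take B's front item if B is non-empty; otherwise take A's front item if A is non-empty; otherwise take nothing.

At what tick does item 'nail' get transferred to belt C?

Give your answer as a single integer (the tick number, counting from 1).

Answer: 7

Derivation:
Tick 1: prefer A, take apple from A; A=[flask,drum,nail,urn] B=[wedge,valve,shaft,mesh,tube] C=[apple]
Tick 2: prefer B, take wedge from B; A=[flask,drum,nail,urn] B=[valve,shaft,mesh,tube] C=[apple,wedge]
Tick 3: prefer A, take flask from A; A=[drum,nail,urn] B=[valve,shaft,mesh,tube] C=[apple,wedge,flask]
Tick 4: prefer B, take valve from B; A=[drum,nail,urn] B=[shaft,mesh,tube] C=[apple,wedge,flask,valve]
Tick 5: prefer A, take drum from A; A=[nail,urn] B=[shaft,mesh,tube] C=[apple,wedge,flask,valve,drum]
Tick 6: prefer B, take shaft from B; A=[nail,urn] B=[mesh,tube] C=[apple,wedge,flask,valve,drum,shaft]
Tick 7: prefer A, take nail from A; A=[urn] B=[mesh,tube] C=[apple,wedge,flask,valve,drum,shaft,nail]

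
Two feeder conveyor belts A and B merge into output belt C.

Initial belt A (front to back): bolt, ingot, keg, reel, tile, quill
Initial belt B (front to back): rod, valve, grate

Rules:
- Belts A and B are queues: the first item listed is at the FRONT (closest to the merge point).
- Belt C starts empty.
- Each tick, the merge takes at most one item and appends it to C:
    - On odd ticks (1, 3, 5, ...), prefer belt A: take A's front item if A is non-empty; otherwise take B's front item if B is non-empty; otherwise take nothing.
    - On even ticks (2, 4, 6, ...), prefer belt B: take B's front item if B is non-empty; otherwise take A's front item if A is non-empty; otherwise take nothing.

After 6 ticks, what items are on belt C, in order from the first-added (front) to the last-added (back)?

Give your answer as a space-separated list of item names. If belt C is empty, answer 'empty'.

Answer: bolt rod ingot valve keg grate

Derivation:
Tick 1: prefer A, take bolt from A; A=[ingot,keg,reel,tile,quill] B=[rod,valve,grate] C=[bolt]
Tick 2: prefer B, take rod from B; A=[ingot,keg,reel,tile,quill] B=[valve,grate] C=[bolt,rod]
Tick 3: prefer A, take ingot from A; A=[keg,reel,tile,quill] B=[valve,grate] C=[bolt,rod,ingot]
Tick 4: prefer B, take valve from B; A=[keg,reel,tile,quill] B=[grate] C=[bolt,rod,ingot,valve]
Tick 5: prefer A, take keg from A; A=[reel,tile,quill] B=[grate] C=[bolt,rod,ingot,valve,keg]
Tick 6: prefer B, take grate from B; A=[reel,tile,quill] B=[-] C=[bolt,rod,ingot,valve,keg,grate]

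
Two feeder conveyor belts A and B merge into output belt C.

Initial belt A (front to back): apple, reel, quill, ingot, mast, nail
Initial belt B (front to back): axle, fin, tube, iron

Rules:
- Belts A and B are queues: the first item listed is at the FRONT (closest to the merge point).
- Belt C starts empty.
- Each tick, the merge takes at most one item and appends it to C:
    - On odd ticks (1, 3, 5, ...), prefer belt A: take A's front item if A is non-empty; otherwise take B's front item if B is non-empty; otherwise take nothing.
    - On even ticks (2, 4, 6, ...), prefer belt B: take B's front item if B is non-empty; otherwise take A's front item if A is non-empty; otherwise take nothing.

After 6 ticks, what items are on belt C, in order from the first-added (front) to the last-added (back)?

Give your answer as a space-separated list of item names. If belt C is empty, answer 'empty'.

Tick 1: prefer A, take apple from A; A=[reel,quill,ingot,mast,nail] B=[axle,fin,tube,iron] C=[apple]
Tick 2: prefer B, take axle from B; A=[reel,quill,ingot,mast,nail] B=[fin,tube,iron] C=[apple,axle]
Tick 3: prefer A, take reel from A; A=[quill,ingot,mast,nail] B=[fin,tube,iron] C=[apple,axle,reel]
Tick 4: prefer B, take fin from B; A=[quill,ingot,mast,nail] B=[tube,iron] C=[apple,axle,reel,fin]
Tick 5: prefer A, take quill from A; A=[ingot,mast,nail] B=[tube,iron] C=[apple,axle,reel,fin,quill]
Tick 6: prefer B, take tube from B; A=[ingot,mast,nail] B=[iron] C=[apple,axle,reel,fin,quill,tube]

Answer: apple axle reel fin quill tube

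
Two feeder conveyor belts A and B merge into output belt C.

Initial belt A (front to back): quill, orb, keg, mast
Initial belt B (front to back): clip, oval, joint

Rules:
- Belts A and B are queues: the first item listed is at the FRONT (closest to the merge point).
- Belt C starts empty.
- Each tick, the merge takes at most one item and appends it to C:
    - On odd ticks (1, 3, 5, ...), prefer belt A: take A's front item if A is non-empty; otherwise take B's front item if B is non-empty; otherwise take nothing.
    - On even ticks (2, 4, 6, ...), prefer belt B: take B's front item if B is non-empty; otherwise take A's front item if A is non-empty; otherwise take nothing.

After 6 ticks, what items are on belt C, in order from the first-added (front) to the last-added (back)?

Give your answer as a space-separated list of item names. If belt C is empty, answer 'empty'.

Answer: quill clip orb oval keg joint

Derivation:
Tick 1: prefer A, take quill from A; A=[orb,keg,mast] B=[clip,oval,joint] C=[quill]
Tick 2: prefer B, take clip from B; A=[orb,keg,mast] B=[oval,joint] C=[quill,clip]
Tick 3: prefer A, take orb from A; A=[keg,mast] B=[oval,joint] C=[quill,clip,orb]
Tick 4: prefer B, take oval from B; A=[keg,mast] B=[joint] C=[quill,clip,orb,oval]
Tick 5: prefer A, take keg from A; A=[mast] B=[joint] C=[quill,clip,orb,oval,keg]
Tick 6: prefer B, take joint from B; A=[mast] B=[-] C=[quill,clip,orb,oval,keg,joint]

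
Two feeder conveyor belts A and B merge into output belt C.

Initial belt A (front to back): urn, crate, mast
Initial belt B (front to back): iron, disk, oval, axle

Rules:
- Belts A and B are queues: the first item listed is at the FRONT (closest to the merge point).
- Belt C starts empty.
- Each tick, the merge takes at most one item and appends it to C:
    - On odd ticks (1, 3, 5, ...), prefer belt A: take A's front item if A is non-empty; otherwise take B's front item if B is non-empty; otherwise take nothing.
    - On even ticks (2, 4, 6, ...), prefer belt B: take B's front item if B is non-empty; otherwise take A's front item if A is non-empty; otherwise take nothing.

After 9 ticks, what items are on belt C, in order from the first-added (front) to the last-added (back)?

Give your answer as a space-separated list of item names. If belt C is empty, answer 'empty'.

Answer: urn iron crate disk mast oval axle

Derivation:
Tick 1: prefer A, take urn from A; A=[crate,mast] B=[iron,disk,oval,axle] C=[urn]
Tick 2: prefer B, take iron from B; A=[crate,mast] B=[disk,oval,axle] C=[urn,iron]
Tick 3: prefer A, take crate from A; A=[mast] B=[disk,oval,axle] C=[urn,iron,crate]
Tick 4: prefer B, take disk from B; A=[mast] B=[oval,axle] C=[urn,iron,crate,disk]
Tick 5: prefer A, take mast from A; A=[-] B=[oval,axle] C=[urn,iron,crate,disk,mast]
Tick 6: prefer B, take oval from B; A=[-] B=[axle] C=[urn,iron,crate,disk,mast,oval]
Tick 7: prefer A, take axle from B; A=[-] B=[-] C=[urn,iron,crate,disk,mast,oval,axle]
Tick 8: prefer B, both empty, nothing taken; A=[-] B=[-] C=[urn,iron,crate,disk,mast,oval,axle]
Tick 9: prefer A, both empty, nothing taken; A=[-] B=[-] C=[urn,iron,crate,disk,mast,oval,axle]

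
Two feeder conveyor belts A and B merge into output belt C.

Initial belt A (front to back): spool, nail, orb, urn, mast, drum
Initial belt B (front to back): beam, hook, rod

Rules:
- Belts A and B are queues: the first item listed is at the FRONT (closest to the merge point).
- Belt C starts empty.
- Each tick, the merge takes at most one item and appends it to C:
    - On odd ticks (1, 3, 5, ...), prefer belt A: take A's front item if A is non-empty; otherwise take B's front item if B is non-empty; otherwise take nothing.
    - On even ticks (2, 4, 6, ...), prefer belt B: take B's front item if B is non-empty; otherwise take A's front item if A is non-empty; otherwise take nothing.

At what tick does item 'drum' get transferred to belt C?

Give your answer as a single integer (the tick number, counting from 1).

Answer: 9

Derivation:
Tick 1: prefer A, take spool from A; A=[nail,orb,urn,mast,drum] B=[beam,hook,rod] C=[spool]
Tick 2: prefer B, take beam from B; A=[nail,orb,urn,mast,drum] B=[hook,rod] C=[spool,beam]
Tick 3: prefer A, take nail from A; A=[orb,urn,mast,drum] B=[hook,rod] C=[spool,beam,nail]
Tick 4: prefer B, take hook from B; A=[orb,urn,mast,drum] B=[rod] C=[spool,beam,nail,hook]
Tick 5: prefer A, take orb from A; A=[urn,mast,drum] B=[rod] C=[spool,beam,nail,hook,orb]
Tick 6: prefer B, take rod from B; A=[urn,mast,drum] B=[-] C=[spool,beam,nail,hook,orb,rod]
Tick 7: prefer A, take urn from A; A=[mast,drum] B=[-] C=[spool,beam,nail,hook,orb,rod,urn]
Tick 8: prefer B, take mast from A; A=[drum] B=[-] C=[spool,beam,nail,hook,orb,rod,urn,mast]
Tick 9: prefer A, take drum from A; A=[-] B=[-] C=[spool,beam,nail,hook,orb,rod,urn,mast,drum]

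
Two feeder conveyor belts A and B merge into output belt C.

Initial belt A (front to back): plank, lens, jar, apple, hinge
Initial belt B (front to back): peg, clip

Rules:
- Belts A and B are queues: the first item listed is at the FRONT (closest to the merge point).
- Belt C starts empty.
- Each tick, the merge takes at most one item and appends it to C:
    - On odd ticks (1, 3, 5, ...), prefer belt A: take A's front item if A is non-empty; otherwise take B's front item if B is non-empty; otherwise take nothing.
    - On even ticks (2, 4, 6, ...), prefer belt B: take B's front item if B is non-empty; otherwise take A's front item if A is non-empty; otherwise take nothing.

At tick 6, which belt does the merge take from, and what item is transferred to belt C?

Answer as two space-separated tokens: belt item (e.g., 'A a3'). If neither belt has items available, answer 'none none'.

Answer: A apple

Derivation:
Tick 1: prefer A, take plank from A; A=[lens,jar,apple,hinge] B=[peg,clip] C=[plank]
Tick 2: prefer B, take peg from B; A=[lens,jar,apple,hinge] B=[clip] C=[plank,peg]
Tick 3: prefer A, take lens from A; A=[jar,apple,hinge] B=[clip] C=[plank,peg,lens]
Tick 4: prefer B, take clip from B; A=[jar,apple,hinge] B=[-] C=[plank,peg,lens,clip]
Tick 5: prefer A, take jar from A; A=[apple,hinge] B=[-] C=[plank,peg,lens,clip,jar]
Tick 6: prefer B, take apple from A; A=[hinge] B=[-] C=[plank,peg,lens,clip,jar,apple]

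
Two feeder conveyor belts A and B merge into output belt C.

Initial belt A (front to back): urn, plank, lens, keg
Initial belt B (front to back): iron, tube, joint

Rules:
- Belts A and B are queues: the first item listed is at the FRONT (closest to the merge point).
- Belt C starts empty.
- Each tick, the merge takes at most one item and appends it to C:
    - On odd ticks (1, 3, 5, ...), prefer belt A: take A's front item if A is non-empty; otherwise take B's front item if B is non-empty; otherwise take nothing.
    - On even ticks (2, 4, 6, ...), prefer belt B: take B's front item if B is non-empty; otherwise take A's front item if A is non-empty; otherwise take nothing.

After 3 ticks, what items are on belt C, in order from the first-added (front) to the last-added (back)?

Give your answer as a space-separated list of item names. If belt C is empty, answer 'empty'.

Tick 1: prefer A, take urn from A; A=[plank,lens,keg] B=[iron,tube,joint] C=[urn]
Tick 2: prefer B, take iron from B; A=[plank,lens,keg] B=[tube,joint] C=[urn,iron]
Tick 3: prefer A, take plank from A; A=[lens,keg] B=[tube,joint] C=[urn,iron,plank]

Answer: urn iron plank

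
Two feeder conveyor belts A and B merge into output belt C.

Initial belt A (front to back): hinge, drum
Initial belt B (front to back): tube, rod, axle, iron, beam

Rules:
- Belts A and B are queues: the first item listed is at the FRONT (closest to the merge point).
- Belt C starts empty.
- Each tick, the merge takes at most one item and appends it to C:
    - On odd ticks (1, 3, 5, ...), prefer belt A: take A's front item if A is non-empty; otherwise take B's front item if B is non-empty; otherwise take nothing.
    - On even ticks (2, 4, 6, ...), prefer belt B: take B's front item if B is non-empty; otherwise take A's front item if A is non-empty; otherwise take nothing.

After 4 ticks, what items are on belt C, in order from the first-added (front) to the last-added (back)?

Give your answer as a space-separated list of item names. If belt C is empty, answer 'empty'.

Answer: hinge tube drum rod

Derivation:
Tick 1: prefer A, take hinge from A; A=[drum] B=[tube,rod,axle,iron,beam] C=[hinge]
Tick 2: prefer B, take tube from B; A=[drum] B=[rod,axle,iron,beam] C=[hinge,tube]
Tick 3: prefer A, take drum from A; A=[-] B=[rod,axle,iron,beam] C=[hinge,tube,drum]
Tick 4: prefer B, take rod from B; A=[-] B=[axle,iron,beam] C=[hinge,tube,drum,rod]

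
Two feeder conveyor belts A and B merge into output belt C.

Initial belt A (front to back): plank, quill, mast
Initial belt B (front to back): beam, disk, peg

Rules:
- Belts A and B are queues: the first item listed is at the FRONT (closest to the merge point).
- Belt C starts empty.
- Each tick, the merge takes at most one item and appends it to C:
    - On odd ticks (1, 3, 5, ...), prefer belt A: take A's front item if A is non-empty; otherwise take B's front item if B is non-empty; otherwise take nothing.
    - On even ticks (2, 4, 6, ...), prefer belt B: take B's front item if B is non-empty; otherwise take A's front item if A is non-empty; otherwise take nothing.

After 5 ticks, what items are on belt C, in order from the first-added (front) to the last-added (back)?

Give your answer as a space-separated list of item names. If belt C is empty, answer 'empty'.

Answer: plank beam quill disk mast

Derivation:
Tick 1: prefer A, take plank from A; A=[quill,mast] B=[beam,disk,peg] C=[plank]
Tick 2: prefer B, take beam from B; A=[quill,mast] B=[disk,peg] C=[plank,beam]
Tick 3: prefer A, take quill from A; A=[mast] B=[disk,peg] C=[plank,beam,quill]
Tick 4: prefer B, take disk from B; A=[mast] B=[peg] C=[plank,beam,quill,disk]
Tick 5: prefer A, take mast from A; A=[-] B=[peg] C=[plank,beam,quill,disk,mast]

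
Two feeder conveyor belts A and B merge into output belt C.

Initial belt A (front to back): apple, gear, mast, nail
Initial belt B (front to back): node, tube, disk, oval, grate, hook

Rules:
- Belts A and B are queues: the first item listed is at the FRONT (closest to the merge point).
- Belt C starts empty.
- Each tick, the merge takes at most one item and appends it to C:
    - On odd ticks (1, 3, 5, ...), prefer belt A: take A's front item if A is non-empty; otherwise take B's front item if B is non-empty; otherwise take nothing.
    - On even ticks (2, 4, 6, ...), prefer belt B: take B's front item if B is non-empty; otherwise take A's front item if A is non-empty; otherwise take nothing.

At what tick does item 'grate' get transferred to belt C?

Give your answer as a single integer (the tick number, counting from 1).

Tick 1: prefer A, take apple from A; A=[gear,mast,nail] B=[node,tube,disk,oval,grate,hook] C=[apple]
Tick 2: prefer B, take node from B; A=[gear,mast,nail] B=[tube,disk,oval,grate,hook] C=[apple,node]
Tick 3: prefer A, take gear from A; A=[mast,nail] B=[tube,disk,oval,grate,hook] C=[apple,node,gear]
Tick 4: prefer B, take tube from B; A=[mast,nail] B=[disk,oval,grate,hook] C=[apple,node,gear,tube]
Tick 5: prefer A, take mast from A; A=[nail] B=[disk,oval,grate,hook] C=[apple,node,gear,tube,mast]
Tick 6: prefer B, take disk from B; A=[nail] B=[oval,grate,hook] C=[apple,node,gear,tube,mast,disk]
Tick 7: prefer A, take nail from A; A=[-] B=[oval,grate,hook] C=[apple,node,gear,tube,mast,disk,nail]
Tick 8: prefer B, take oval from B; A=[-] B=[grate,hook] C=[apple,node,gear,tube,mast,disk,nail,oval]
Tick 9: prefer A, take grate from B; A=[-] B=[hook] C=[apple,node,gear,tube,mast,disk,nail,oval,grate]

Answer: 9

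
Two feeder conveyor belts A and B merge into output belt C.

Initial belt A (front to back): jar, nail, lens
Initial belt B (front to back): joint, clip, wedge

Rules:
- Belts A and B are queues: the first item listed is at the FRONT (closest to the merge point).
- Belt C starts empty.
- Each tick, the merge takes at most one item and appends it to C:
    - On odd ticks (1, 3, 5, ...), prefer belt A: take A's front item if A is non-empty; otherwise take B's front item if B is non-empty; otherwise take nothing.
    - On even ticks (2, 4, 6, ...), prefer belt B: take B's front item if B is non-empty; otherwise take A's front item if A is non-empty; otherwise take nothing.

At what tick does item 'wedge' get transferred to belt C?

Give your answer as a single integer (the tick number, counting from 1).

Tick 1: prefer A, take jar from A; A=[nail,lens] B=[joint,clip,wedge] C=[jar]
Tick 2: prefer B, take joint from B; A=[nail,lens] B=[clip,wedge] C=[jar,joint]
Tick 3: prefer A, take nail from A; A=[lens] B=[clip,wedge] C=[jar,joint,nail]
Tick 4: prefer B, take clip from B; A=[lens] B=[wedge] C=[jar,joint,nail,clip]
Tick 5: prefer A, take lens from A; A=[-] B=[wedge] C=[jar,joint,nail,clip,lens]
Tick 6: prefer B, take wedge from B; A=[-] B=[-] C=[jar,joint,nail,clip,lens,wedge]

Answer: 6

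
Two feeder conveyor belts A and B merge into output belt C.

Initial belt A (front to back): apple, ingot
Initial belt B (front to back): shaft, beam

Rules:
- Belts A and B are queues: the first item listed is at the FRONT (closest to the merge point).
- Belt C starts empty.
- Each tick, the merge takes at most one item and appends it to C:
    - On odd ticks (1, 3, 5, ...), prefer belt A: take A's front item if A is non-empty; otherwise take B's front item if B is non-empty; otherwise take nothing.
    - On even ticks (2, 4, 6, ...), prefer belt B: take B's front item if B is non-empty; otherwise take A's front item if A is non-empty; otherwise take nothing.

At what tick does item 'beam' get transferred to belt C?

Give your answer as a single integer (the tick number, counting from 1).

Tick 1: prefer A, take apple from A; A=[ingot] B=[shaft,beam] C=[apple]
Tick 2: prefer B, take shaft from B; A=[ingot] B=[beam] C=[apple,shaft]
Tick 3: prefer A, take ingot from A; A=[-] B=[beam] C=[apple,shaft,ingot]
Tick 4: prefer B, take beam from B; A=[-] B=[-] C=[apple,shaft,ingot,beam]

Answer: 4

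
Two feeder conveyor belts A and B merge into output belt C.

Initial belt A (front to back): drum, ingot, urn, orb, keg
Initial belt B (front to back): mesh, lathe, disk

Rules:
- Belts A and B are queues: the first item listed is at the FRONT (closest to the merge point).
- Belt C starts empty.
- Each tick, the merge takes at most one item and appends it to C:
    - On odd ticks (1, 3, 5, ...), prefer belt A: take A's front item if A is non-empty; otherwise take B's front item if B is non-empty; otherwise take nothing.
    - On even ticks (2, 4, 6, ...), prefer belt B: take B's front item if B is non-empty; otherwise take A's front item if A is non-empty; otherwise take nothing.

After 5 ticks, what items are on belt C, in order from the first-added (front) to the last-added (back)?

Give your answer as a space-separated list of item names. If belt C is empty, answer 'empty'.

Tick 1: prefer A, take drum from A; A=[ingot,urn,orb,keg] B=[mesh,lathe,disk] C=[drum]
Tick 2: prefer B, take mesh from B; A=[ingot,urn,orb,keg] B=[lathe,disk] C=[drum,mesh]
Tick 3: prefer A, take ingot from A; A=[urn,orb,keg] B=[lathe,disk] C=[drum,mesh,ingot]
Tick 4: prefer B, take lathe from B; A=[urn,orb,keg] B=[disk] C=[drum,mesh,ingot,lathe]
Tick 5: prefer A, take urn from A; A=[orb,keg] B=[disk] C=[drum,mesh,ingot,lathe,urn]

Answer: drum mesh ingot lathe urn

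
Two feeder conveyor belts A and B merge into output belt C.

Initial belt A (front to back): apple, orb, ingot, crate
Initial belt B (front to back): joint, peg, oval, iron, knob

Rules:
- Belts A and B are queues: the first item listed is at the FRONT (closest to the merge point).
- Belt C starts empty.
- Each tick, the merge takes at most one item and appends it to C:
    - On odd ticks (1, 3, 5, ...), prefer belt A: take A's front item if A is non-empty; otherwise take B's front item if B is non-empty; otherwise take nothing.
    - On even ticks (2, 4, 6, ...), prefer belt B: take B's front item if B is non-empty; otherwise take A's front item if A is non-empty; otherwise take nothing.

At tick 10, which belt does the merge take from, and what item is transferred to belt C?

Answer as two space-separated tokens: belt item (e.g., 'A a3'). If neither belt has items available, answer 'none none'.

Answer: none none

Derivation:
Tick 1: prefer A, take apple from A; A=[orb,ingot,crate] B=[joint,peg,oval,iron,knob] C=[apple]
Tick 2: prefer B, take joint from B; A=[orb,ingot,crate] B=[peg,oval,iron,knob] C=[apple,joint]
Tick 3: prefer A, take orb from A; A=[ingot,crate] B=[peg,oval,iron,knob] C=[apple,joint,orb]
Tick 4: prefer B, take peg from B; A=[ingot,crate] B=[oval,iron,knob] C=[apple,joint,orb,peg]
Tick 5: prefer A, take ingot from A; A=[crate] B=[oval,iron,knob] C=[apple,joint,orb,peg,ingot]
Tick 6: prefer B, take oval from B; A=[crate] B=[iron,knob] C=[apple,joint,orb,peg,ingot,oval]
Tick 7: prefer A, take crate from A; A=[-] B=[iron,knob] C=[apple,joint,orb,peg,ingot,oval,crate]
Tick 8: prefer B, take iron from B; A=[-] B=[knob] C=[apple,joint,orb,peg,ingot,oval,crate,iron]
Tick 9: prefer A, take knob from B; A=[-] B=[-] C=[apple,joint,orb,peg,ingot,oval,crate,iron,knob]
Tick 10: prefer B, both empty, nothing taken; A=[-] B=[-] C=[apple,joint,orb,peg,ingot,oval,crate,iron,knob]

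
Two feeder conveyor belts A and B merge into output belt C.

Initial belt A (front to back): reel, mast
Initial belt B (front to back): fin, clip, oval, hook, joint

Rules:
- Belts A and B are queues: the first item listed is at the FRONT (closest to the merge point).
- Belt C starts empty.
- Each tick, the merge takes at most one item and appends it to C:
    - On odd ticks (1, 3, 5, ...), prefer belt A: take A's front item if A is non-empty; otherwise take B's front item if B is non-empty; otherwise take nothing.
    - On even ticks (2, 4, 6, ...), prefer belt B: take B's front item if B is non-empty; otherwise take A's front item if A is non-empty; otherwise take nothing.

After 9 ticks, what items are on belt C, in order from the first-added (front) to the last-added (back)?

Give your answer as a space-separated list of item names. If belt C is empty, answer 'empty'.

Answer: reel fin mast clip oval hook joint

Derivation:
Tick 1: prefer A, take reel from A; A=[mast] B=[fin,clip,oval,hook,joint] C=[reel]
Tick 2: prefer B, take fin from B; A=[mast] B=[clip,oval,hook,joint] C=[reel,fin]
Tick 3: prefer A, take mast from A; A=[-] B=[clip,oval,hook,joint] C=[reel,fin,mast]
Tick 4: prefer B, take clip from B; A=[-] B=[oval,hook,joint] C=[reel,fin,mast,clip]
Tick 5: prefer A, take oval from B; A=[-] B=[hook,joint] C=[reel,fin,mast,clip,oval]
Tick 6: prefer B, take hook from B; A=[-] B=[joint] C=[reel,fin,mast,clip,oval,hook]
Tick 7: prefer A, take joint from B; A=[-] B=[-] C=[reel,fin,mast,clip,oval,hook,joint]
Tick 8: prefer B, both empty, nothing taken; A=[-] B=[-] C=[reel,fin,mast,clip,oval,hook,joint]
Tick 9: prefer A, both empty, nothing taken; A=[-] B=[-] C=[reel,fin,mast,clip,oval,hook,joint]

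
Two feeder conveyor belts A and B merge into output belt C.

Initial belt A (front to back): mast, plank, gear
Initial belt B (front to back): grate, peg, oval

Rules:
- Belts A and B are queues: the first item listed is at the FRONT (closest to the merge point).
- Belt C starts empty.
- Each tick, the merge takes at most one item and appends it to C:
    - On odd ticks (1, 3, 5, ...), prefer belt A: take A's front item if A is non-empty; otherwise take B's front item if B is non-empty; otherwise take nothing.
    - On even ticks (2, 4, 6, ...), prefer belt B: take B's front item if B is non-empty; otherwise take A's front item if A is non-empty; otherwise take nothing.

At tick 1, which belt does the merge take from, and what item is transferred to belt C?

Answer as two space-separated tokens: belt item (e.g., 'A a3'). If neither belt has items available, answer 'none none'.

Tick 1: prefer A, take mast from A; A=[plank,gear] B=[grate,peg,oval] C=[mast]

Answer: A mast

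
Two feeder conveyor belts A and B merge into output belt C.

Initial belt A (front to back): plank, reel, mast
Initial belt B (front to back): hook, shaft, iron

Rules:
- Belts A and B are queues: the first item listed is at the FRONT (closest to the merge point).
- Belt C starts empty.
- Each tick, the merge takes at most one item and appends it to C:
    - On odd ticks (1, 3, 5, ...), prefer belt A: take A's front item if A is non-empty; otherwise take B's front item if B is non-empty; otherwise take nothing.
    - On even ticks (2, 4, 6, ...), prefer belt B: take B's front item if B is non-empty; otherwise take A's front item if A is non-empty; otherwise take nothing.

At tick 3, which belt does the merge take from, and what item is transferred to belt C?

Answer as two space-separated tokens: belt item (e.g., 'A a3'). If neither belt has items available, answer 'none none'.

Tick 1: prefer A, take plank from A; A=[reel,mast] B=[hook,shaft,iron] C=[plank]
Tick 2: prefer B, take hook from B; A=[reel,mast] B=[shaft,iron] C=[plank,hook]
Tick 3: prefer A, take reel from A; A=[mast] B=[shaft,iron] C=[plank,hook,reel]

Answer: A reel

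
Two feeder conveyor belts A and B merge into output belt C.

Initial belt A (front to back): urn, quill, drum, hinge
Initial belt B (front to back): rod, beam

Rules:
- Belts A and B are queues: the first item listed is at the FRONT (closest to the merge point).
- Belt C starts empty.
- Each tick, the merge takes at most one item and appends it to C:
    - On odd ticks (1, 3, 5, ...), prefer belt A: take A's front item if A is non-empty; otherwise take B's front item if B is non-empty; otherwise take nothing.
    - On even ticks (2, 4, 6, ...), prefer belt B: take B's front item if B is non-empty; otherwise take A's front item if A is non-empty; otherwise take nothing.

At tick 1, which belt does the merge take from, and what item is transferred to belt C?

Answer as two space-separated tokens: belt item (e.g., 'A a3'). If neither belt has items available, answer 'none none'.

Tick 1: prefer A, take urn from A; A=[quill,drum,hinge] B=[rod,beam] C=[urn]

Answer: A urn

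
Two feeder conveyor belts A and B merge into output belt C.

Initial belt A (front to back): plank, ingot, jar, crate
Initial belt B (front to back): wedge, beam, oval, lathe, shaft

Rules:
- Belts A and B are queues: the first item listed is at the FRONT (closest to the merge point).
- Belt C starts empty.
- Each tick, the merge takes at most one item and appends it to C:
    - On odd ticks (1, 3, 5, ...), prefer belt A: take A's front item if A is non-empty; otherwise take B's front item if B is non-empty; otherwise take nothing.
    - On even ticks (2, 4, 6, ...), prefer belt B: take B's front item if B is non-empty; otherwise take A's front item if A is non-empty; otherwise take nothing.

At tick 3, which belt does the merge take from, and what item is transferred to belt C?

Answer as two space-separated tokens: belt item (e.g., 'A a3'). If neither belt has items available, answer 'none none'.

Answer: A ingot

Derivation:
Tick 1: prefer A, take plank from A; A=[ingot,jar,crate] B=[wedge,beam,oval,lathe,shaft] C=[plank]
Tick 2: prefer B, take wedge from B; A=[ingot,jar,crate] B=[beam,oval,lathe,shaft] C=[plank,wedge]
Tick 3: prefer A, take ingot from A; A=[jar,crate] B=[beam,oval,lathe,shaft] C=[plank,wedge,ingot]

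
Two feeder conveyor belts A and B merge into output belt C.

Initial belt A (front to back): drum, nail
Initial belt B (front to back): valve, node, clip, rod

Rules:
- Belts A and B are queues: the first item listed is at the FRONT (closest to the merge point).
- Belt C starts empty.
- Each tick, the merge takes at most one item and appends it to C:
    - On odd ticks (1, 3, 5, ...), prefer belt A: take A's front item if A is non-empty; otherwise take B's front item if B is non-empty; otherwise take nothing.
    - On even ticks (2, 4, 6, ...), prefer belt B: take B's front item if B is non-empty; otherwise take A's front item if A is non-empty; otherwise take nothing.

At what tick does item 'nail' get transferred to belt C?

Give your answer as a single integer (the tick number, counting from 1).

Tick 1: prefer A, take drum from A; A=[nail] B=[valve,node,clip,rod] C=[drum]
Tick 2: prefer B, take valve from B; A=[nail] B=[node,clip,rod] C=[drum,valve]
Tick 3: prefer A, take nail from A; A=[-] B=[node,clip,rod] C=[drum,valve,nail]

Answer: 3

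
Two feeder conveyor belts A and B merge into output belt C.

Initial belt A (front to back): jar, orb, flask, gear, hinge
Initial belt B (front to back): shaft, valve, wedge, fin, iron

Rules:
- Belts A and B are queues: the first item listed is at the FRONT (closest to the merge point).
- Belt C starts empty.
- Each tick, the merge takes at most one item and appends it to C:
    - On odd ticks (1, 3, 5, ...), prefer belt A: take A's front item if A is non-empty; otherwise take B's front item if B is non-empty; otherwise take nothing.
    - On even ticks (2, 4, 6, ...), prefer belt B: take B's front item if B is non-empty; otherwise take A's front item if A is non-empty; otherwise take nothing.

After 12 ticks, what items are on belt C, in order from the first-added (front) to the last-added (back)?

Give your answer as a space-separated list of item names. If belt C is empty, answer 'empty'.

Answer: jar shaft orb valve flask wedge gear fin hinge iron

Derivation:
Tick 1: prefer A, take jar from A; A=[orb,flask,gear,hinge] B=[shaft,valve,wedge,fin,iron] C=[jar]
Tick 2: prefer B, take shaft from B; A=[orb,flask,gear,hinge] B=[valve,wedge,fin,iron] C=[jar,shaft]
Tick 3: prefer A, take orb from A; A=[flask,gear,hinge] B=[valve,wedge,fin,iron] C=[jar,shaft,orb]
Tick 4: prefer B, take valve from B; A=[flask,gear,hinge] B=[wedge,fin,iron] C=[jar,shaft,orb,valve]
Tick 5: prefer A, take flask from A; A=[gear,hinge] B=[wedge,fin,iron] C=[jar,shaft,orb,valve,flask]
Tick 6: prefer B, take wedge from B; A=[gear,hinge] B=[fin,iron] C=[jar,shaft,orb,valve,flask,wedge]
Tick 7: prefer A, take gear from A; A=[hinge] B=[fin,iron] C=[jar,shaft,orb,valve,flask,wedge,gear]
Tick 8: prefer B, take fin from B; A=[hinge] B=[iron] C=[jar,shaft,orb,valve,flask,wedge,gear,fin]
Tick 9: prefer A, take hinge from A; A=[-] B=[iron] C=[jar,shaft,orb,valve,flask,wedge,gear,fin,hinge]
Tick 10: prefer B, take iron from B; A=[-] B=[-] C=[jar,shaft,orb,valve,flask,wedge,gear,fin,hinge,iron]
Tick 11: prefer A, both empty, nothing taken; A=[-] B=[-] C=[jar,shaft,orb,valve,flask,wedge,gear,fin,hinge,iron]
Tick 12: prefer B, both empty, nothing taken; A=[-] B=[-] C=[jar,shaft,orb,valve,flask,wedge,gear,fin,hinge,iron]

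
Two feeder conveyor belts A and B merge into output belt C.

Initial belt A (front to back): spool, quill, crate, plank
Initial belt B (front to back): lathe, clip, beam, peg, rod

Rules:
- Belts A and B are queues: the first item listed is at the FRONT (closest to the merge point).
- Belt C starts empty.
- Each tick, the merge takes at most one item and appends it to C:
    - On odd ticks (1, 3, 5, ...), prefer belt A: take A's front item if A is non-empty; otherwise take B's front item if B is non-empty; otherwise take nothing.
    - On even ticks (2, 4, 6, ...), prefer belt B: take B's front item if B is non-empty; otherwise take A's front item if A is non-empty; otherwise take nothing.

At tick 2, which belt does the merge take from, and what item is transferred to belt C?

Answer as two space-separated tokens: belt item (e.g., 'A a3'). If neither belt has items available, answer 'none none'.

Tick 1: prefer A, take spool from A; A=[quill,crate,plank] B=[lathe,clip,beam,peg,rod] C=[spool]
Tick 2: prefer B, take lathe from B; A=[quill,crate,plank] B=[clip,beam,peg,rod] C=[spool,lathe]

Answer: B lathe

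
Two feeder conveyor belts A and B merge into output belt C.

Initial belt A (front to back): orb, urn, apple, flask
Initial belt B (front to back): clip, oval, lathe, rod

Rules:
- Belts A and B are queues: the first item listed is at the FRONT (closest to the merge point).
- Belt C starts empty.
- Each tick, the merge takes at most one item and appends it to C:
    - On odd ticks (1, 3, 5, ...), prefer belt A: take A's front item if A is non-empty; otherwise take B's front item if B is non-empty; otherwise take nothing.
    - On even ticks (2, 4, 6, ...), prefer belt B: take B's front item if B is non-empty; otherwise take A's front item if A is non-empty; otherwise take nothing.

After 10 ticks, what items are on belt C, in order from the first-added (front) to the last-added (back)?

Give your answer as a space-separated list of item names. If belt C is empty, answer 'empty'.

Tick 1: prefer A, take orb from A; A=[urn,apple,flask] B=[clip,oval,lathe,rod] C=[orb]
Tick 2: prefer B, take clip from B; A=[urn,apple,flask] B=[oval,lathe,rod] C=[orb,clip]
Tick 3: prefer A, take urn from A; A=[apple,flask] B=[oval,lathe,rod] C=[orb,clip,urn]
Tick 4: prefer B, take oval from B; A=[apple,flask] B=[lathe,rod] C=[orb,clip,urn,oval]
Tick 5: prefer A, take apple from A; A=[flask] B=[lathe,rod] C=[orb,clip,urn,oval,apple]
Tick 6: prefer B, take lathe from B; A=[flask] B=[rod] C=[orb,clip,urn,oval,apple,lathe]
Tick 7: prefer A, take flask from A; A=[-] B=[rod] C=[orb,clip,urn,oval,apple,lathe,flask]
Tick 8: prefer B, take rod from B; A=[-] B=[-] C=[orb,clip,urn,oval,apple,lathe,flask,rod]
Tick 9: prefer A, both empty, nothing taken; A=[-] B=[-] C=[orb,clip,urn,oval,apple,lathe,flask,rod]
Tick 10: prefer B, both empty, nothing taken; A=[-] B=[-] C=[orb,clip,urn,oval,apple,lathe,flask,rod]

Answer: orb clip urn oval apple lathe flask rod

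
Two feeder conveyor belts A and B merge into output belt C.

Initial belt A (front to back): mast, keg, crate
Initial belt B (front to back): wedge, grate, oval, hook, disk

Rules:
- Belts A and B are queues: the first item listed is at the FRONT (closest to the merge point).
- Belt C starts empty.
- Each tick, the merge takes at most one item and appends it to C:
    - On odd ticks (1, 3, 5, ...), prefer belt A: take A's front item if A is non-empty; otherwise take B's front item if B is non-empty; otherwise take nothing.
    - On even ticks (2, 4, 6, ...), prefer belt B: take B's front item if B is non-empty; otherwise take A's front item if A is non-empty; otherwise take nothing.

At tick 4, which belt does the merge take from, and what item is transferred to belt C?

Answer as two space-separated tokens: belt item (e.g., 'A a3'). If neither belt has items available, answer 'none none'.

Tick 1: prefer A, take mast from A; A=[keg,crate] B=[wedge,grate,oval,hook,disk] C=[mast]
Tick 2: prefer B, take wedge from B; A=[keg,crate] B=[grate,oval,hook,disk] C=[mast,wedge]
Tick 3: prefer A, take keg from A; A=[crate] B=[grate,oval,hook,disk] C=[mast,wedge,keg]
Tick 4: prefer B, take grate from B; A=[crate] B=[oval,hook,disk] C=[mast,wedge,keg,grate]

Answer: B grate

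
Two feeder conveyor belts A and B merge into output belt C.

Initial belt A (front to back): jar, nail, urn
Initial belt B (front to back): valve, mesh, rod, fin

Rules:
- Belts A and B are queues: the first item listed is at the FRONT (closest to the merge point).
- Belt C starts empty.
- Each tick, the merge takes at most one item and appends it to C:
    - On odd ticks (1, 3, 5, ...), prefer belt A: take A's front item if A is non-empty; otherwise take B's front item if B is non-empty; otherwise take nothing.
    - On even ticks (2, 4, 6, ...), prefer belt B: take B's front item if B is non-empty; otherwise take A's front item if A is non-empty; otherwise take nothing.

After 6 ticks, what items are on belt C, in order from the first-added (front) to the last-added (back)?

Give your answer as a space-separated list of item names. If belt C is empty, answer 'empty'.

Answer: jar valve nail mesh urn rod

Derivation:
Tick 1: prefer A, take jar from A; A=[nail,urn] B=[valve,mesh,rod,fin] C=[jar]
Tick 2: prefer B, take valve from B; A=[nail,urn] B=[mesh,rod,fin] C=[jar,valve]
Tick 3: prefer A, take nail from A; A=[urn] B=[mesh,rod,fin] C=[jar,valve,nail]
Tick 4: prefer B, take mesh from B; A=[urn] B=[rod,fin] C=[jar,valve,nail,mesh]
Tick 5: prefer A, take urn from A; A=[-] B=[rod,fin] C=[jar,valve,nail,mesh,urn]
Tick 6: prefer B, take rod from B; A=[-] B=[fin] C=[jar,valve,nail,mesh,urn,rod]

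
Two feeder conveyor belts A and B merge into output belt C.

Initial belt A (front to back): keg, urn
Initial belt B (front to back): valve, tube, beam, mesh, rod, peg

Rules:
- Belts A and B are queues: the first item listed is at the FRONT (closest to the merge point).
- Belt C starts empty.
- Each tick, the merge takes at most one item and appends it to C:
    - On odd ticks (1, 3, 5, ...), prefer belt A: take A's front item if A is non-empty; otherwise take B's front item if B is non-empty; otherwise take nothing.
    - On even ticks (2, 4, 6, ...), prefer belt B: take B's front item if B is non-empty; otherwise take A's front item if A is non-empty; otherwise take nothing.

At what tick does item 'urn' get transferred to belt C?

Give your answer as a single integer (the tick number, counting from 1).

Tick 1: prefer A, take keg from A; A=[urn] B=[valve,tube,beam,mesh,rod,peg] C=[keg]
Tick 2: prefer B, take valve from B; A=[urn] B=[tube,beam,mesh,rod,peg] C=[keg,valve]
Tick 3: prefer A, take urn from A; A=[-] B=[tube,beam,mesh,rod,peg] C=[keg,valve,urn]

Answer: 3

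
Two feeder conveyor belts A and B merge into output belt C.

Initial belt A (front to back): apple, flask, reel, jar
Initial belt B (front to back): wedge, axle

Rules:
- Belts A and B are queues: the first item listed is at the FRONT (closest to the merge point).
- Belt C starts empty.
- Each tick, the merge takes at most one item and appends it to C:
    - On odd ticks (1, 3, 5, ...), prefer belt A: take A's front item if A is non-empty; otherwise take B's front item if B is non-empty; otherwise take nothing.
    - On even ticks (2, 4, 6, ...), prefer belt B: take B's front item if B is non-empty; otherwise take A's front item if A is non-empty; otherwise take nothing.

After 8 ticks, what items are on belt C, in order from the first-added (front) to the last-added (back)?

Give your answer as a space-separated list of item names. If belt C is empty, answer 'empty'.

Answer: apple wedge flask axle reel jar

Derivation:
Tick 1: prefer A, take apple from A; A=[flask,reel,jar] B=[wedge,axle] C=[apple]
Tick 2: prefer B, take wedge from B; A=[flask,reel,jar] B=[axle] C=[apple,wedge]
Tick 3: prefer A, take flask from A; A=[reel,jar] B=[axle] C=[apple,wedge,flask]
Tick 4: prefer B, take axle from B; A=[reel,jar] B=[-] C=[apple,wedge,flask,axle]
Tick 5: prefer A, take reel from A; A=[jar] B=[-] C=[apple,wedge,flask,axle,reel]
Tick 6: prefer B, take jar from A; A=[-] B=[-] C=[apple,wedge,flask,axle,reel,jar]
Tick 7: prefer A, both empty, nothing taken; A=[-] B=[-] C=[apple,wedge,flask,axle,reel,jar]
Tick 8: prefer B, both empty, nothing taken; A=[-] B=[-] C=[apple,wedge,flask,axle,reel,jar]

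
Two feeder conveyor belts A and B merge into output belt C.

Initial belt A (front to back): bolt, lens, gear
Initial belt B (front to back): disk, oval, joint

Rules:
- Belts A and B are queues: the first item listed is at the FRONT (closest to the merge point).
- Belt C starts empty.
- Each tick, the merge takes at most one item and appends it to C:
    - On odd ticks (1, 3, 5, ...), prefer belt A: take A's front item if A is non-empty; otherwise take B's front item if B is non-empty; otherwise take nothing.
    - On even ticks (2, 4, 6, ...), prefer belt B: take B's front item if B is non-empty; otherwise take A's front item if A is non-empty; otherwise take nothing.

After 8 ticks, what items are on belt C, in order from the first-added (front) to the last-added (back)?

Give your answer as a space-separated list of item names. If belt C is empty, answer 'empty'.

Answer: bolt disk lens oval gear joint

Derivation:
Tick 1: prefer A, take bolt from A; A=[lens,gear] B=[disk,oval,joint] C=[bolt]
Tick 2: prefer B, take disk from B; A=[lens,gear] B=[oval,joint] C=[bolt,disk]
Tick 3: prefer A, take lens from A; A=[gear] B=[oval,joint] C=[bolt,disk,lens]
Tick 4: prefer B, take oval from B; A=[gear] B=[joint] C=[bolt,disk,lens,oval]
Tick 5: prefer A, take gear from A; A=[-] B=[joint] C=[bolt,disk,lens,oval,gear]
Tick 6: prefer B, take joint from B; A=[-] B=[-] C=[bolt,disk,lens,oval,gear,joint]
Tick 7: prefer A, both empty, nothing taken; A=[-] B=[-] C=[bolt,disk,lens,oval,gear,joint]
Tick 8: prefer B, both empty, nothing taken; A=[-] B=[-] C=[bolt,disk,lens,oval,gear,joint]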